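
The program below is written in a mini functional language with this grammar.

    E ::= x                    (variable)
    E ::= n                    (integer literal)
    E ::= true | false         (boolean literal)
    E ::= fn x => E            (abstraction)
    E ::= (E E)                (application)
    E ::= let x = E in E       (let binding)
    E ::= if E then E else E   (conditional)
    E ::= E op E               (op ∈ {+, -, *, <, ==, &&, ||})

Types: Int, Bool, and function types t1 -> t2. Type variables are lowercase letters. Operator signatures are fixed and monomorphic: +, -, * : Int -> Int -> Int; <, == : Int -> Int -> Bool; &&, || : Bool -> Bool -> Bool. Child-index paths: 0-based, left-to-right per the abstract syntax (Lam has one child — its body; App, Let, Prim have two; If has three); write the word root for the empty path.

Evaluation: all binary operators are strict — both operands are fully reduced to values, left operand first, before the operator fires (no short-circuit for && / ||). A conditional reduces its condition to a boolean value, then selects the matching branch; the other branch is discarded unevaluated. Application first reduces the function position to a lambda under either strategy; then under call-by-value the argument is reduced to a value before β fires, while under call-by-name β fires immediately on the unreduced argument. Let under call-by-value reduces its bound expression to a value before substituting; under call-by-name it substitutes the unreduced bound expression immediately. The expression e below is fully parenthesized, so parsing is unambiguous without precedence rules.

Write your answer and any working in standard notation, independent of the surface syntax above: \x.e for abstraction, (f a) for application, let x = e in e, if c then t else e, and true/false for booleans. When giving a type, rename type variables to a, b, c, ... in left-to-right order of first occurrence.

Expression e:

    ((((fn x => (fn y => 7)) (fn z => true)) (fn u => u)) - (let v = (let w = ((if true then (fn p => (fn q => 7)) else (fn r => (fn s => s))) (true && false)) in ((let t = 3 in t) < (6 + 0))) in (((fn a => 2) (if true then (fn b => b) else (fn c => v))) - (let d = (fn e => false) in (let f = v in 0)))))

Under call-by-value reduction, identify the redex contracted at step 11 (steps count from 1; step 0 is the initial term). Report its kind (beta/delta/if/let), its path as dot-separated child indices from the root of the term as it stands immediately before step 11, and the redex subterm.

Trace:
step 0: ((((\x.(\y.7)) (\z.true)) (\u.u)) - (let v = (let w = ((if true then (\p.(\q.7)) else (\r.(\s.s))) (true && false)) in ((let t = 3 in t) < (6 + 0))) in (((\a.2) (if true then (\b.b) else (\c.v))) - (let d = (\e.false) in (let f = v in 0)))))
step 1: [beta@0.0] (((\y.7) (\u.u)) - (let v = (let w = ((if true then (\p.(\q.7)) else (\r.(\s.s))) (true && false)) in ((let t = 3 in t) < (6 + 0))) in (((\a.2) (if true then (\b.b) else (\c.v))) - (let d = (\e.false) in (let f = v in 0)))))
step 2: [beta@0] (7 - (let v = (let w = ((if true then (\p.(\q.7)) else (\r.(\s.s))) (true && false)) in ((let t = 3 in t) < (6 + 0))) in (((\a.2) (if true then (\b.b) else (\c.v))) - (let d = (\e.false) in (let f = v in 0)))))
step 3: [if@1.0.0.0] (7 - (let v = (let w = ((\p.(\q.7)) (true && false)) in ((let t = 3 in t) < (6 + 0))) in (((\a.2) (if true then (\b.b) else (\c.v))) - (let d = (\e.false) in (let f = v in 0)))))
step 4: [delta@1.0.0.1] (7 - (let v = (let w = ((\p.(\q.7)) false) in ((let t = 3 in t) < (6 + 0))) in (((\a.2) (if true then (\b.b) else (\c.v))) - (let d = (\e.false) in (let f = v in 0)))))
step 5: [beta@1.0.0] (7 - (let v = (let w = (\q.7) in ((let t = 3 in t) < (6 + 0))) in (((\a.2) (if true then (\b.b) else (\c.v))) - (let d = (\e.false) in (let f = v in 0)))))
step 6: [let@1.0] (7 - (let v = ((let t = 3 in t) < (6 + 0)) in (((\a.2) (if true then (\b.b) else (\c.v))) - (let d = (\e.false) in (let f = v in 0)))))
step 7: [let@1.0.0] (7 - (let v = (3 < (6 + 0)) in (((\a.2) (if true then (\b.b) else (\c.v))) - (let d = (\e.false) in (let f = v in 0)))))
step 8: [delta@1.0.1] (7 - (let v = (3 < 6) in (((\a.2) (if true then (\b.b) else (\c.v))) - (let d = (\e.false) in (let f = v in 0)))))
step 9: [delta@1.0] (7 - (let v = true in (((\a.2) (if true then (\b.b) else (\c.v))) - (let d = (\e.false) in (let f = v in 0)))))
step 10: [let@1] (7 - (((\a.2) (if true then (\b.b) else (\c.true))) - (let d = (\e.false) in (let f = true in 0))))
step 11: [if@1.0.1] (7 - (((\a.2) (\b.b)) - (let d = (\e.false) in (let f = true in 0))))

Answer: if at 1.0.1 : (if true then (\b.b) else (\c.true))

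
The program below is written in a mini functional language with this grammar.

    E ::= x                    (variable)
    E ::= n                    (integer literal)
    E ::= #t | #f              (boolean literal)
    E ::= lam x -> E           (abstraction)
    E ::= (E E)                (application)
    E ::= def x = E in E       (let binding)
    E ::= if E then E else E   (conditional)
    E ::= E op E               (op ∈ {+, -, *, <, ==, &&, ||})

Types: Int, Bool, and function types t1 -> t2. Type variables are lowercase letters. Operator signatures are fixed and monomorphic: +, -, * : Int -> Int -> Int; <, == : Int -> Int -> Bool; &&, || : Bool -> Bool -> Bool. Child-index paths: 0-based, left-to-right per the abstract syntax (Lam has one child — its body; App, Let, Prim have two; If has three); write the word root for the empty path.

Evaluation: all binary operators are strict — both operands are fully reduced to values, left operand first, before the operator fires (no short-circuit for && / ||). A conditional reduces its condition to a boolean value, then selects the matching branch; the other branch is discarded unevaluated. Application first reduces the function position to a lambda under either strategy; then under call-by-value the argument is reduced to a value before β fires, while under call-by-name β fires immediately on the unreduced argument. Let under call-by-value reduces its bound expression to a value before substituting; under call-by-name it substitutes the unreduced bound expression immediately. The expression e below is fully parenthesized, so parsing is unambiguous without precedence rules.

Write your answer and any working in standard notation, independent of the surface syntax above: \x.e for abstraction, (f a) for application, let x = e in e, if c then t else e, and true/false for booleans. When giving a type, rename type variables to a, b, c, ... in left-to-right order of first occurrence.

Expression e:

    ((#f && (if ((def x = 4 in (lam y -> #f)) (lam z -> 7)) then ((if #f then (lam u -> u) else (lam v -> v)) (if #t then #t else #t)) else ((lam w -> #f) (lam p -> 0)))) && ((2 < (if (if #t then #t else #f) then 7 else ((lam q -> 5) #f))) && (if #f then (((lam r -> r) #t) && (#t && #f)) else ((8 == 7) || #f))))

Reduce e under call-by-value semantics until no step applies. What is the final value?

Working:
step 0: ((false && (if ((let x = 4 in (\y.false)) (\z.7)) then ((if false then (\u.u) else (\v.v)) (if true then true else true)) else ((\w.false) (\p.0)))) && ((2 < (if (if true then true else false) then 7 else ((\q.5) false))) && (if false then (((\r.r) true) && (true && false)) else ((8 == 7) || false))))
step 1: [let@0.1.0.0] ((false && (if ((\y.false) (\z.7)) then ((if false then (\u.u) else (\v.v)) (if true then true else true)) else ((\w.false) (\p.0)))) && ((2 < (if (if true then true else false) then 7 else ((\q.5) false))) && (if false then (((\r.r) true) && (true && false)) else ((8 == 7) || false))))
step 2: [beta@0.1.0] ((false && (if false then ((if false then (\u.u) else (\v.v)) (if true then true else true)) else ((\w.false) (\p.0)))) && ((2 < (if (if true then true else false) then 7 else ((\q.5) false))) && (if false then (((\r.r) true) && (true && false)) else ((8 == 7) || false))))
step 3: [if@0.1] ((false && ((\w.false) (\p.0))) && ((2 < (if (if true then true else false) then 7 else ((\q.5) false))) && (if false then (((\r.r) true) && (true && false)) else ((8 == 7) || false))))
step 4: [beta@0.1] ((false && false) && ((2 < (if (if true then true else false) then 7 else ((\q.5) false))) && (if false then (((\r.r) true) && (true && false)) else ((8 == 7) || false))))
step 5: [delta@0] (false && ((2 < (if (if true then true else false) then 7 else ((\q.5) false))) && (if false then (((\r.r) true) && (true && false)) else ((8 == 7) || false))))
step 6: [if@1.0.1.0] (false && ((2 < (if true then 7 else ((\q.5) false))) && (if false then (((\r.r) true) && (true && false)) else ((8 == 7) || false))))
step 7: [if@1.0.1] (false && ((2 < 7) && (if false then (((\r.r) true) && (true && false)) else ((8 == 7) || false))))
step 8: [delta@1.0] (false && (true && (if false then (((\r.r) true) && (true && false)) else ((8 == 7) || false))))
step 9: [if@1.1] (false && (true && ((8 == 7) || false)))
step 10: [delta@1.1.0] (false && (true && (false || false)))
step 11: [delta@1.1] (false && (true && false))
step 12: [delta@1] (false && false)
step 13: [delta@root] false

Answer: false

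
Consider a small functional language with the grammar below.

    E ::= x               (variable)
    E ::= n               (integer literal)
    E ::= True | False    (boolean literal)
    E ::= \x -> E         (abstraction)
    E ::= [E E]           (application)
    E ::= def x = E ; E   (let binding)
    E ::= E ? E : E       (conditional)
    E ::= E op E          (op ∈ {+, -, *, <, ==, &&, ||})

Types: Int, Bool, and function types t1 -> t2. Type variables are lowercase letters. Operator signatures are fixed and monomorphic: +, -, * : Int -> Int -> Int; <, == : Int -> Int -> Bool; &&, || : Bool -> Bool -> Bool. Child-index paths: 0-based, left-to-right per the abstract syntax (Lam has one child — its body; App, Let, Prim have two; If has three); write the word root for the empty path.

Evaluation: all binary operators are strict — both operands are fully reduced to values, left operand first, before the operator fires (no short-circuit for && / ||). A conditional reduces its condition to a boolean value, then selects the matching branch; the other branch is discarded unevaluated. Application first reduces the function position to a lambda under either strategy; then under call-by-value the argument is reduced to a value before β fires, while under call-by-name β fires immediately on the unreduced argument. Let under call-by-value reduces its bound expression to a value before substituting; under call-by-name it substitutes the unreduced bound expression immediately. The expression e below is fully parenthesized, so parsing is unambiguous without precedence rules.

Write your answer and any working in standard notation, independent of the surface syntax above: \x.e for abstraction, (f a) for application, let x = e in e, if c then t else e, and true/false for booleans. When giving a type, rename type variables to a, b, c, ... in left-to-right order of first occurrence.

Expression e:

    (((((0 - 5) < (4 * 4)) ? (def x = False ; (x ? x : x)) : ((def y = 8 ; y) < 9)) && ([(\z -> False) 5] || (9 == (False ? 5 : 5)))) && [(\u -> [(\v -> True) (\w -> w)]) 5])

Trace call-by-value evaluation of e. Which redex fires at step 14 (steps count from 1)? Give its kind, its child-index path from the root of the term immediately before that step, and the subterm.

Derivation:
step 0: (((if ((0 - 5) < (4 * 4)) then (let x = false in (if x then x else x)) else ((let y = 8 in y) < 9)) && (((\z.false) 5) || (9 == (if false then 5 else 5)))) && ((\u.((\v.true) (\w.w))) 5))
step 1: [delta@0.0.0.0] (((if (-5 < (4 * 4)) then (let x = false in (if x then x else x)) else ((let y = 8 in y) < 9)) && (((\z.false) 5) || (9 == (if false then 5 else 5)))) && ((\u.((\v.true) (\w.w))) 5))
step 2: [delta@0.0.0.1] (((if (-5 < 16) then (let x = false in (if x then x else x)) else ((let y = 8 in y) < 9)) && (((\z.false) 5) || (9 == (if false then 5 else 5)))) && ((\u.((\v.true) (\w.w))) 5))
step 3: [delta@0.0.0] (((if true then (let x = false in (if x then x else x)) else ((let y = 8 in y) < 9)) && (((\z.false) 5) || (9 == (if false then 5 else 5)))) && ((\u.((\v.true) (\w.w))) 5))
step 4: [if@0.0] (((let x = false in (if x then x else x)) && (((\z.false) 5) || (9 == (if false then 5 else 5)))) && ((\u.((\v.true) (\w.w))) 5))
step 5: [let@0.0] (((if false then false else false) && (((\z.false) 5) || (9 == (if false then 5 else 5)))) && ((\u.((\v.true) (\w.w))) 5))
step 6: [if@0.0] ((false && (((\z.false) 5) || (9 == (if false then 5 else 5)))) && ((\u.((\v.true) (\w.w))) 5))
step 7: [beta@0.1.0] ((false && (false || (9 == (if false then 5 else 5)))) && ((\u.((\v.true) (\w.w))) 5))
step 8: [if@0.1.1.1] ((false && (false || (9 == 5))) && ((\u.((\v.true) (\w.w))) 5))
step 9: [delta@0.1.1] ((false && (false || false)) && ((\u.((\v.true) (\w.w))) 5))
step 10: [delta@0.1] ((false && false) && ((\u.((\v.true) (\w.w))) 5))
step 11: [delta@0] (false && ((\u.((\v.true) (\w.w))) 5))
step 12: [beta@1] (false && ((\v.true) (\w.w)))
step 13: [beta@1] (false && true)
step 14: [delta@root] false

Answer: delta at root : (false && true)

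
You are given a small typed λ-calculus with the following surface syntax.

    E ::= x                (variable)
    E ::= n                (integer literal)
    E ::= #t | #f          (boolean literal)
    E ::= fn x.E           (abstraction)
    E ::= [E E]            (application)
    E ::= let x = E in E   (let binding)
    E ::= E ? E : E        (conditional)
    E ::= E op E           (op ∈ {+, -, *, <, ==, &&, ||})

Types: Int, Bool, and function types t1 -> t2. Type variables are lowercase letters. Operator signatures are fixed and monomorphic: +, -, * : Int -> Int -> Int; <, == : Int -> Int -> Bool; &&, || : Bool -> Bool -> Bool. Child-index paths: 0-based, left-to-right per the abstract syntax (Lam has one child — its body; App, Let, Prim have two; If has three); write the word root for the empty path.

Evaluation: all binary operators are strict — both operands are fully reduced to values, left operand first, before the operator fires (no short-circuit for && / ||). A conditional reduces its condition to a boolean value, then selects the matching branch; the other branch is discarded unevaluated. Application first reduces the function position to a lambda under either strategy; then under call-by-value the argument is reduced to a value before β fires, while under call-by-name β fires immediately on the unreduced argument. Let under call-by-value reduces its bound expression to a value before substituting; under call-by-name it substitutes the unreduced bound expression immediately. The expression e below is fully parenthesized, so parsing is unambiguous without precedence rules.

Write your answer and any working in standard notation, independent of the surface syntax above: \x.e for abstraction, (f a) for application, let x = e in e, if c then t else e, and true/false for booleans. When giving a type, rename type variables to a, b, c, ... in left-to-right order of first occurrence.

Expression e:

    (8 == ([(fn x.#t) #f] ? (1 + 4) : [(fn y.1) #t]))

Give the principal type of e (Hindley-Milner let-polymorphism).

Answer: Bool

Working:
  unify Int ~ Int
\x._ : a -> Bool
  unify a -> Bool ~ Bool -> b
  unify a ~ Bool
  unify Bool ~ b
_ _ : Bool
  unify Bool ~ Bool
  unify Int ~ Int
  unify Int ~ Int
\y._ : c -> Int
  unify c -> Int ~ Bool -> d
  unify c ~ Bool
  unify Int ~ d
_ _ : Int
  unify Int ~ Int
  unify Int ~ Int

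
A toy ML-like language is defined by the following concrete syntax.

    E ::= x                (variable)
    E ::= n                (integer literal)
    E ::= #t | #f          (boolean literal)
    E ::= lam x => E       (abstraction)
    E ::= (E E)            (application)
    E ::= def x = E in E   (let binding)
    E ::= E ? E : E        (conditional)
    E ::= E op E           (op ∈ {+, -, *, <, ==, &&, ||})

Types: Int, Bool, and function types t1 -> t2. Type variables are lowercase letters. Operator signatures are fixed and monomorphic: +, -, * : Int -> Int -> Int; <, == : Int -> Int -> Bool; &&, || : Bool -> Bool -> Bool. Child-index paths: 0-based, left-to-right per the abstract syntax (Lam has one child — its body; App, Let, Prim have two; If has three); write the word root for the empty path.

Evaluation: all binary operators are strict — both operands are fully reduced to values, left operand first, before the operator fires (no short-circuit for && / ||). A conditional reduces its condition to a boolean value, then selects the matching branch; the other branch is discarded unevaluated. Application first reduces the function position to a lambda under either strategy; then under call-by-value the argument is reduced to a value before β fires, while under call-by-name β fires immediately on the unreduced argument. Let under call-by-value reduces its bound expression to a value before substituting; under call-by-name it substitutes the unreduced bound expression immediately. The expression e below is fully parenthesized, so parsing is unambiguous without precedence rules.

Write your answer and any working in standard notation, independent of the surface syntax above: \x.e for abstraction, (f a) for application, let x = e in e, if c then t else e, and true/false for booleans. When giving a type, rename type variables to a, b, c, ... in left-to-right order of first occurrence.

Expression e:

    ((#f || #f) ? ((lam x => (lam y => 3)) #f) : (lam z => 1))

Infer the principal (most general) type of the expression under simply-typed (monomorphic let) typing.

Answer: a -> Int

Trace:
  unify Bool ~ Bool
  unify Bool ~ Bool
  unify Bool ~ Bool
\y._ : b -> Int
\x._ : a -> b -> Int
  unify a -> b -> Int ~ Bool -> c
  unify a ~ Bool
  unify b -> Int ~ c
_ _ : b -> Int
\z._ : d -> Int
  unify b -> Int ~ d -> Int
  unify b ~ d
  unify Int ~ Int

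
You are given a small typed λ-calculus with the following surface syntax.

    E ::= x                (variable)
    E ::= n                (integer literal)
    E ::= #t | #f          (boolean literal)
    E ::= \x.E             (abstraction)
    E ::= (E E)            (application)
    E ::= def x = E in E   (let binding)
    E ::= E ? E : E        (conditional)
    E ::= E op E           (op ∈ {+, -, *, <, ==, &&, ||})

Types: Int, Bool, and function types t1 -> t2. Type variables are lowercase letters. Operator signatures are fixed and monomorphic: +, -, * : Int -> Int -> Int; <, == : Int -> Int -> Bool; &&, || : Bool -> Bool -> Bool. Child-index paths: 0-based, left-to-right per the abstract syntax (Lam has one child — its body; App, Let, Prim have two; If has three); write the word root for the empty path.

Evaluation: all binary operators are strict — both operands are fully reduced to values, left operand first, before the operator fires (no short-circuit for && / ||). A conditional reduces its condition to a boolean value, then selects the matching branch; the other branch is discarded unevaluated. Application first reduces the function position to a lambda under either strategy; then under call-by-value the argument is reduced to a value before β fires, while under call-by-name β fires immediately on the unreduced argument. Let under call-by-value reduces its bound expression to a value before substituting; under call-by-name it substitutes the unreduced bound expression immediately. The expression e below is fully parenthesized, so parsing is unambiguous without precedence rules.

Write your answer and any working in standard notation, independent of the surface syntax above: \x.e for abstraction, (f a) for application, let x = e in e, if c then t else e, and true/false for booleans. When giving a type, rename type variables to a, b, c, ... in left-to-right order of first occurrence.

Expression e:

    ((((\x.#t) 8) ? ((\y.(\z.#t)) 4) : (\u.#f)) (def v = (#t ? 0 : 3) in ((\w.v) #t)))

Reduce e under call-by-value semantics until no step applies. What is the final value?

Derivation:
step 0: ((if ((\x.true) 8) then ((\y.(\z.true)) 4) else (\u.false)) (let v = (if true then 0 else 3) in ((\w.v) true)))
step 1: [beta@0.0] ((if true then ((\y.(\z.true)) 4) else (\u.false)) (let v = (if true then 0 else 3) in ((\w.v) true)))
step 2: [if@0] (((\y.(\z.true)) 4) (let v = (if true then 0 else 3) in ((\w.v) true)))
step 3: [beta@0] ((\z.true) (let v = (if true then 0 else 3) in ((\w.v) true)))
step 4: [if@1.0] ((\z.true) (let v = 0 in ((\w.v) true)))
step 5: [let@1] ((\z.true) ((\w.0) true))
step 6: [beta@1] ((\z.true) 0)
step 7: [beta@root] true

Answer: true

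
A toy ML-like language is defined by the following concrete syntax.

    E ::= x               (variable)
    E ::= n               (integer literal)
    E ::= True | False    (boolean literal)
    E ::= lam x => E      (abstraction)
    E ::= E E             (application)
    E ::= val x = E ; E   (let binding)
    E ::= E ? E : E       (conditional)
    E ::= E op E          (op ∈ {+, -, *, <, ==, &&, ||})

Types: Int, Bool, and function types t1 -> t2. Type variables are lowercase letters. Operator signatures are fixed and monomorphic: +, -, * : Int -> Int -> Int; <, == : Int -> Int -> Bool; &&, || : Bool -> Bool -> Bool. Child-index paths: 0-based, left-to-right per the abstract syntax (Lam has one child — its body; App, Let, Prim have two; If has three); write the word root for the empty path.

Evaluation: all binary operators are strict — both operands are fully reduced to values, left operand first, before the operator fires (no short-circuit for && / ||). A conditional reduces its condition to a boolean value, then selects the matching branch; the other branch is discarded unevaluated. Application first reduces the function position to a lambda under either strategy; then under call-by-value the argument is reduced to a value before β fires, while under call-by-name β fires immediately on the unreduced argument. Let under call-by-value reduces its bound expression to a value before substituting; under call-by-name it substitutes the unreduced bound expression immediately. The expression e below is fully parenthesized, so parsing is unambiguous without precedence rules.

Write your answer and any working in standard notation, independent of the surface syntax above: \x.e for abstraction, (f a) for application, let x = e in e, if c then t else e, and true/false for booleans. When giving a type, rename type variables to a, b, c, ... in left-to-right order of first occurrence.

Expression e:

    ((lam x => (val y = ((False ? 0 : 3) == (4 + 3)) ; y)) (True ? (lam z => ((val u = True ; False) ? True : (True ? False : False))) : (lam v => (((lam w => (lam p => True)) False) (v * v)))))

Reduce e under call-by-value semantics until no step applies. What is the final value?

Answer: false

Working:
step 0: ((\x.(let y = ((if false then 0 else 3) == (4 + 3)) in y)) (if true then (\z.(if (let u = true in false) then true else (if true then false else false))) else (\v.(((\w.(\p.true)) false) (v * v)))))
step 1: [if@1] ((\x.(let y = ((if false then 0 else 3) == (4 + 3)) in y)) (\z.(if (let u = true in false) then true else (if true then false else false))))
step 2: [beta@root] (let y = ((if false then 0 else 3) == (4 + 3)) in y)
step 3: [if@0.0] (let y = (3 == (4 + 3)) in y)
step 4: [delta@0.1] (let y = (3 == 7) in y)
step 5: [delta@0] (let y = false in y)
step 6: [let@root] false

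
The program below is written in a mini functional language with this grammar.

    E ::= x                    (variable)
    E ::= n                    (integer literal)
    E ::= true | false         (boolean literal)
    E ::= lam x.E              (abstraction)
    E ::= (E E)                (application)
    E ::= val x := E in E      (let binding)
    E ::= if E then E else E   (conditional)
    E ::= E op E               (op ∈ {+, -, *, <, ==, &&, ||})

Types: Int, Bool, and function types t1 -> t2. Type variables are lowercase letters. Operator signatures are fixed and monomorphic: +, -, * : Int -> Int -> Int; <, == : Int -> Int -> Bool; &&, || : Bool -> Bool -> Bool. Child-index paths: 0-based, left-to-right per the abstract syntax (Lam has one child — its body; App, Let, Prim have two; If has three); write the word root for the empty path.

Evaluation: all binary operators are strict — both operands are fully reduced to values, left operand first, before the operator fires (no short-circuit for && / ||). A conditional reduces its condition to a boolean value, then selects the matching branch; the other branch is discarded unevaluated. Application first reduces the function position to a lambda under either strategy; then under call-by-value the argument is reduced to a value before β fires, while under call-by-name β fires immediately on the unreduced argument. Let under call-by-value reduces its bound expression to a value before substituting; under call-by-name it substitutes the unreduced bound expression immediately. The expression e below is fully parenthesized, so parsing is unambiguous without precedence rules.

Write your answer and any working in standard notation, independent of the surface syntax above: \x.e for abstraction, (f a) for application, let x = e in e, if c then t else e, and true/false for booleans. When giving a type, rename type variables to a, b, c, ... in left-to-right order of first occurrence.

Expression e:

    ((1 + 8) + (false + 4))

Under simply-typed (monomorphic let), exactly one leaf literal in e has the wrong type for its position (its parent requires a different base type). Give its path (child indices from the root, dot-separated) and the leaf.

Trace:
  unify Int ~ Int
  unify Int ~ Int
  unify Int ~ Int
  unify Bool ~ Int
  FAIL: mismatch Bool ~ Int

Answer: 1.0 : false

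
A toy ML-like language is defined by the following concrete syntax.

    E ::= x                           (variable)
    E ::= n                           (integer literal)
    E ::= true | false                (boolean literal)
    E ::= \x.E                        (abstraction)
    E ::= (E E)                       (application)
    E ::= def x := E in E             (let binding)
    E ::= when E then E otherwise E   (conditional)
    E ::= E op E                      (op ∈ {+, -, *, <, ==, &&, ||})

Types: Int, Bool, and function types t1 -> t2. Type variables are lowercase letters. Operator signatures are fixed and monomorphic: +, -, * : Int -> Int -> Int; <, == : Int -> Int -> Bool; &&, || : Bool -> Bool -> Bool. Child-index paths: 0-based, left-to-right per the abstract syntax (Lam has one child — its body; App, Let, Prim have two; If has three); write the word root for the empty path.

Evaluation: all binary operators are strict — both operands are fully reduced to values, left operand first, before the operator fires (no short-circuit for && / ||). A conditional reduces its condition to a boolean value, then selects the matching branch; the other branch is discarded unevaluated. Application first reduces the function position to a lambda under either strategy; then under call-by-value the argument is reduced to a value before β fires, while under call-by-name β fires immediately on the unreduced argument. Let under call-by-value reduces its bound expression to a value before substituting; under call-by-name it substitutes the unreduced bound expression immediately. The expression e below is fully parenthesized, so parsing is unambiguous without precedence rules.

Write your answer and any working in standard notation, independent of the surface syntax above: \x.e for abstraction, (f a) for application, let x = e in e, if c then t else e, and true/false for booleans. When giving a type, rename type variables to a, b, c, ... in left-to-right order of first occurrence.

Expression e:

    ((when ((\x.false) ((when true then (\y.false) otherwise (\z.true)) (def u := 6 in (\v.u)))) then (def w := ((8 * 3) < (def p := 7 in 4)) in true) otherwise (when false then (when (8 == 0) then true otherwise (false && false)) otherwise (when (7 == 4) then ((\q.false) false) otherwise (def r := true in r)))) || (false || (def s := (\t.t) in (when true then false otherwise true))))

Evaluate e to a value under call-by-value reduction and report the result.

Answer: true

Trace:
step 0: ((if ((\x.false) ((if true then (\y.false) else (\z.true)) (let u = 6 in (\v.u)))) then (let w = ((8 * 3) < (let p = 7 in 4)) in true) else (if false then (if (8 == 0) then true else (false && false)) else (if (7 == 4) then ((\q.false) false) else (let r = true in r)))) || (false || (let s = (\t.t) in (if true then false else true))))
step 1: [if@0.0.1.0] ((if ((\x.false) ((\y.false) (let u = 6 in (\v.u)))) then (let w = ((8 * 3) < (let p = 7 in 4)) in true) else (if false then (if (8 == 0) then true else (false && false)) else (if (7 == 4) then ((\q.false) false) else (let r = true in r)))) || (false || (let s = (\t.t) in (if true then false else true))))
step 2: [let@0.0.1.1] ((if ((\x.false) ((\y.false) (\v.6))) then (let w = ((8 * 3) < (let p = 7 in 4)) in true) else (if false then (if (8 == 0) then true else (false && false)) else (if (7 == 4) then ((\q.false) false) else (let r = true in r)))) || (false || (let s = (\t.t) in (if true then false else true))))
step 3: [beta@0.0.1] ((if ((\x.false) false) then (let w = ((8 * 3) < (let p = 7 in 4)) in true) else (if false then (if (8 == 0) then true else (false && false)) else (if (7 == 4) then ((\q.false) false) else (let r = true in r)))) || (false || (let s = (\t.t) in (if true then false else true))))
step 4: [beta@0.0] ((if false then (let w = ((8 * 3) < (let p = 7 in 4)) in true) else (if false then (if (8 == 0) then true else (false && false)) else (if (7 == 4) then ((\q.false) false) else (let r = true in r)))) || (false || (let s = (\t.t) in (if true then false else true))))
step 5: [if@0] ((if false then (if (8 == 0) then true else (false && false)) else (if (7 == 4) then ((\q.false) false) else (let r = true in r))) || (false || (let s = (\t.t) in (if true then false else true))))
step 6: [if@0] ((if (7 == 4) then ((\q.false) false) else (let r = true in r)) || (false || (let s = (\t.t) in (if true then false else true))))
step 7: [delta@0.0] ((if false then ((\q.false) false) else (let r = true in r)) || (false || (let s = (\t.t) in (if true then false else true))))
step 8: [if@0] ((let r = true in r) || (false || (let s = (\t.t) in (if true then false else true))))
step 9: [let@0] (true || (false || (let s = (\t.t) in (if true then false else true))))
step 10: [let@1.1] (true || (false || (if true then false else true)))
step 11: [if@1.1] (true || (false || false))
step 12: [delta@1] (true || false)
step 13: [delta@root] true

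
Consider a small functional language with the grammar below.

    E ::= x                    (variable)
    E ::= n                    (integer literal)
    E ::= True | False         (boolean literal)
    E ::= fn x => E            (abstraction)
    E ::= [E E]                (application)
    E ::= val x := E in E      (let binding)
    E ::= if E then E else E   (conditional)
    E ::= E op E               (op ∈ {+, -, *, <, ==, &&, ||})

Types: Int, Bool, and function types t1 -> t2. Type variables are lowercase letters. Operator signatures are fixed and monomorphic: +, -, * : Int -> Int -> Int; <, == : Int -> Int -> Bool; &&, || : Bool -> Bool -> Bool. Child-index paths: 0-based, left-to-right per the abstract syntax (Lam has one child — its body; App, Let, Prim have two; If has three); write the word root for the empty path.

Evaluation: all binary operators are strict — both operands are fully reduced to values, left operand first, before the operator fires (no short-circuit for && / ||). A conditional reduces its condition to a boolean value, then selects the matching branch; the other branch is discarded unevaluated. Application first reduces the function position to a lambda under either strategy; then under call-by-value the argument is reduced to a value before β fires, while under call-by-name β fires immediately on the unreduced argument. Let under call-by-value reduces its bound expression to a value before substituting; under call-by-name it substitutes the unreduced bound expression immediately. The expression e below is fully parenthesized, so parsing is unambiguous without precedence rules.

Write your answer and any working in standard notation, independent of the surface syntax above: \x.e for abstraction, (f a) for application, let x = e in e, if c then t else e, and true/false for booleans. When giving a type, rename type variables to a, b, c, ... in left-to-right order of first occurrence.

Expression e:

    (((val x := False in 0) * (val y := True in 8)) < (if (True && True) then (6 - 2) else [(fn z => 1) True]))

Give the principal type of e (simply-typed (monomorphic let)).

Trace:
let x : Bool
  unify Int ~ Int
let y : Bool
  unify Int ~ Int
  unify Int ~ Int
  unify Bool ~ Bool
  unify Bool ~ Bool
  unify Bool ~ Bool
  unify Int ~ Int
  unify Int ~ Int
\z._ : a -> Int
  unify a -> Int ~ Bool -> b
  unify a ~ Bool
  unify Int ~ b
_ _ : Int
  unify Int ~ Int
  unify Int ~ Int

Answer: Bool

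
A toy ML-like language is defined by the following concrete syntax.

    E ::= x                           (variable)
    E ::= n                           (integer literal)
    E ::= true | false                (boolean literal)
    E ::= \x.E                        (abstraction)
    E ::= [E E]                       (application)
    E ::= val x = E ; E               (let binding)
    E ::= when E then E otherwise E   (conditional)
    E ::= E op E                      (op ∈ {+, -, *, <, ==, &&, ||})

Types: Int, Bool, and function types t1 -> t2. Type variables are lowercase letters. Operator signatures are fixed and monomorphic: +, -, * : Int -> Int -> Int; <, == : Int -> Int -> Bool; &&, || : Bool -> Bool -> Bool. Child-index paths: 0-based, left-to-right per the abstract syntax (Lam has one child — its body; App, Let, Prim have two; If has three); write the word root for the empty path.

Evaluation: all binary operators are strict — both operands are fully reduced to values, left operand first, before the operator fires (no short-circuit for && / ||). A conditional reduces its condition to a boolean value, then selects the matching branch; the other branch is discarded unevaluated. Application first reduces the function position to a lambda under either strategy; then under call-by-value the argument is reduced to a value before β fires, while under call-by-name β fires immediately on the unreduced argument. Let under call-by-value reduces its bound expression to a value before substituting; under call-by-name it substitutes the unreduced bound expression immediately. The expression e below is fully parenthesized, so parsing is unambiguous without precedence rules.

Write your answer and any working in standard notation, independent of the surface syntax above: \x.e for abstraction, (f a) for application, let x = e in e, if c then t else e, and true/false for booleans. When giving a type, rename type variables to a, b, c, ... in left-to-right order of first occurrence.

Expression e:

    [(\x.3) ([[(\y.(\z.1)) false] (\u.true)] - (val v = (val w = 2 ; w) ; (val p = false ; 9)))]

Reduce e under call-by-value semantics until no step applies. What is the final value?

Derivation:
step 0: ((\x.3) ((((\y.(\z.1)) false) (\u.true)) - (let v = (let w = 2 in w) in (let p = false in 9))))
step 1: [beta@1.0.0] ((\x.3) (((\z.1) (\u.true)) - (let v = (let w = 2 in w) in (let p = false in 9))))
step 2: [beta@1.0] ((\x.3) (1 - (let v = (let w = 2 in w) in (let p = false in 9))))
step 3: [let@1.1.0] ((\x.3) (1 - (let v = 2 in (let p = false in 9))))
step 4: [let@1.1] ((\x.3) (1 - (let p = false in 9)))
step 5: [let@1.1] ((\x.3) (1 - 9))
step 6: [delta@1] ((\x.3) -8)
step 7: [beta@root] 3

Answer: 3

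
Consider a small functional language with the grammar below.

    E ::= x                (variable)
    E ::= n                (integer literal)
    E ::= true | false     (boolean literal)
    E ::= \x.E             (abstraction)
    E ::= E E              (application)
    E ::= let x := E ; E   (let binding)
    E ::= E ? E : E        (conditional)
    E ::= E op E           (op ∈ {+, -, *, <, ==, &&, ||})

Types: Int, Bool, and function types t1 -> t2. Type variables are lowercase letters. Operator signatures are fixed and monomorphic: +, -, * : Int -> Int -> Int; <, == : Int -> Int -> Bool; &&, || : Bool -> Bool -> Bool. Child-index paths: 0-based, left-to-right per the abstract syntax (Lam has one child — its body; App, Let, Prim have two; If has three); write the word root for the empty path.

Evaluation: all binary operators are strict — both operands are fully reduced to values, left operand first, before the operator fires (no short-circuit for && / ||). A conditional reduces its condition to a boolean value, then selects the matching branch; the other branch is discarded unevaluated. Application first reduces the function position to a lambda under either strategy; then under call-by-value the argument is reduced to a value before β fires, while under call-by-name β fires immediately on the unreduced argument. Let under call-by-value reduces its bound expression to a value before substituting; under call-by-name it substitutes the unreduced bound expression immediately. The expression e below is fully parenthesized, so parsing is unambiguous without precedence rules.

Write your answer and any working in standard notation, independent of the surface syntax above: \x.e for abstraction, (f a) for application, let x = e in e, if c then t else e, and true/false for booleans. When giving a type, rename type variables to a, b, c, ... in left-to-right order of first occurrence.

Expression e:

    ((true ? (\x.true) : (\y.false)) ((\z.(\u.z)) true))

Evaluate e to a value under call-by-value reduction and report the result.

Trace:
step 0: ((if true then (\x.true) else (\y.false)) ((\z.(\u.z)) true))
step 1: [if@0] ((\x.true) ((\z.(\u.z)) true))
step 2: [beta@1] ((\x.true) (\u.true))
step 3: [beta@root] true

Answer: true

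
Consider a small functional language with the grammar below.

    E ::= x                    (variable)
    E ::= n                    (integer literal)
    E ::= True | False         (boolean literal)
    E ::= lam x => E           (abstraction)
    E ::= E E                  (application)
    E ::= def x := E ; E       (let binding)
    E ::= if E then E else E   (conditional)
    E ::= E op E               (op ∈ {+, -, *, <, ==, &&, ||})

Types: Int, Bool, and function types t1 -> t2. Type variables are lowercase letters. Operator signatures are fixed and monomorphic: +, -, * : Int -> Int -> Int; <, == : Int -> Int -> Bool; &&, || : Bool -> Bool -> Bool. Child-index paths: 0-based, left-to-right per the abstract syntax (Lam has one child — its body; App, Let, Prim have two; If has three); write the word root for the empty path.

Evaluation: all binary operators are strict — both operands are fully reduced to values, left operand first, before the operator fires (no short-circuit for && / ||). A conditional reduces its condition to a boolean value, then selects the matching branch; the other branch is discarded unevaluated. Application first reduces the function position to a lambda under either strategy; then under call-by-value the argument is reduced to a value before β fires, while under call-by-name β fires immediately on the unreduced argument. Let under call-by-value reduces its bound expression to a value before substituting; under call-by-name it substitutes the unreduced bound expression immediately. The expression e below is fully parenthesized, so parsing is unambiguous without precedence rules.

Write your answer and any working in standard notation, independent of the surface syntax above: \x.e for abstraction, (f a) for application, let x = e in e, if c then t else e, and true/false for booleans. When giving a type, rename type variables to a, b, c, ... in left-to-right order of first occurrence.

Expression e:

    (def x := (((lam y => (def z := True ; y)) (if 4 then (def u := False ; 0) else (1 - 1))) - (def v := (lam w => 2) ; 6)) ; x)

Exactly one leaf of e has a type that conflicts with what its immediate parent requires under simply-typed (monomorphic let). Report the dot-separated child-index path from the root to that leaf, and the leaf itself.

Answer: 0.0.1.0 : 4

Working:
let z : Bool
y : a
\y._ : a -> a
  unify Int ~ Bool
  FAIL: mismatch Int ~ Bool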